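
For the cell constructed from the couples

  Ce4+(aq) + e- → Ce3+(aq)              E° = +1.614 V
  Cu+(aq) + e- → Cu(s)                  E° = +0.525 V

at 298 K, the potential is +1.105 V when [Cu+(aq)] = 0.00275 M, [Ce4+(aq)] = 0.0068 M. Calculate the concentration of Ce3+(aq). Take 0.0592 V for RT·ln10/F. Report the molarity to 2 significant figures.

Ce⁴⁺/Ce³⁺ is the cathode (higher E°); E°cell = +1.614 − (+0.525) = +1.089 V with n = 1.
Since E = E° − (0.0592/n)·log Q, log Q = n(E° − E)/0.0592 = −0.270.
The balanced reaction is Ce4+(aq) + Cu(s) → Ce3+(aq) + Cu+(aq), so Q = ([Ce3+(aq)]·[Cu+(aq)]) / [Ce4+(aq)].
Isolating [Ce3+(aq)] in Q = 10^{−0.270} yields log [Ce3+(aq)] = 0.123, i.e. 1.3 M.

1.3 M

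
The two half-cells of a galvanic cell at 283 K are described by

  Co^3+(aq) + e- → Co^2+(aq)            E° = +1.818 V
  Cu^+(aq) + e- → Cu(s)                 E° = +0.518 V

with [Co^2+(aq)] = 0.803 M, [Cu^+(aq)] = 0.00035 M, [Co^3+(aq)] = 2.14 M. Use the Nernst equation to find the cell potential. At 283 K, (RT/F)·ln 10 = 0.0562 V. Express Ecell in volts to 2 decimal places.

+1.52 V

Since E°(Co³⁺/Co²⁺) > E°(Cu⁺/Cu), Co³⁺/Co²⁺ serves as the cathode.
The standard potential is +1.818 − (+0.518) = +1.300 V and the balanced reaction transfers n = 1 electron.
The balanced reaction is Co^3+(aq) + Cu(s) → Co^2+(aq) + Cu^+(aq), so Q = ([Co^2+(aq)]·[Cu^+(aq)]) / [Co^3+(aq)] = 0.000131 and log Q = −3.882.
By the Nernst equation, E = +1.300 − (0.0562/1)·(−3.882) = +1.52 V.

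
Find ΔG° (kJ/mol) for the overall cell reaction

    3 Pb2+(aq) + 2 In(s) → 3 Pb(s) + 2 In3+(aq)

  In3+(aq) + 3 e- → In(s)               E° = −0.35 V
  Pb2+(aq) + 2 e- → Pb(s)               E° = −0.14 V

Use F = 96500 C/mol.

In the reaction as written Pb2+(aq) is reduced, so the Pb²⁺/Pb couple is the cathode and In³⁺/In is the anode.
E°cell = −0.14 − (−0.35) = +0.21 V; balancing electrons gives n = 6.
ΔG° = −nFE°cell = −(6)(96500)(+0.21) J/mol = −122 kJ/mol.

−122 kJ/mol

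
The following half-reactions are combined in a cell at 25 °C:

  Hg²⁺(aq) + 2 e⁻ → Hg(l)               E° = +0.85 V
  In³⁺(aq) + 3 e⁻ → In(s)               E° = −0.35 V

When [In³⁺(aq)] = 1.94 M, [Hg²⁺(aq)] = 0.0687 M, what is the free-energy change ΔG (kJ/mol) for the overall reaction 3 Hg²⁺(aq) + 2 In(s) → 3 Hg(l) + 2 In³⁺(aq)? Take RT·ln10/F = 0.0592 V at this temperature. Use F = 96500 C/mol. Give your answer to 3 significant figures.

−672 kJ/mol

E°cell = +0.85 − (−0.35) = +1.20 V; the balanced reaction transfers n = 6 electrons.
Here Q = [In³⁺(aq)]^2 / [Hg²⁺(aq)]^3 = 1.16×10^4 (log Q = 4.065), giving E = +1.20 − (0.0592/6)·(4.065) = +1.1599 V.
ΔG = −nFE = −(6)(96500)(+1.1599) J/mol = −672 kJ/mol.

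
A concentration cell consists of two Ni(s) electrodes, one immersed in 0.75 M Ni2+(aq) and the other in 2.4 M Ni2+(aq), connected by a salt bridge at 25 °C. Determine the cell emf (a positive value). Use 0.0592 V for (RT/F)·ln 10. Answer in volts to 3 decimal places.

0.015 V

For a concentration cell E°cell = 0, since both electrodes use the same couple.
The compartment with the higher Ni2+(aq) concentration (2.4 M) acts as the cathode; ions are reduced there and produced at the dilute (0.75 M) anode.
With n = 2, Ecell = −(0.0592/2)·log([dilute]/[conc]) = −(0.0592/2)·log(0.75/2.4) = +0.015 V.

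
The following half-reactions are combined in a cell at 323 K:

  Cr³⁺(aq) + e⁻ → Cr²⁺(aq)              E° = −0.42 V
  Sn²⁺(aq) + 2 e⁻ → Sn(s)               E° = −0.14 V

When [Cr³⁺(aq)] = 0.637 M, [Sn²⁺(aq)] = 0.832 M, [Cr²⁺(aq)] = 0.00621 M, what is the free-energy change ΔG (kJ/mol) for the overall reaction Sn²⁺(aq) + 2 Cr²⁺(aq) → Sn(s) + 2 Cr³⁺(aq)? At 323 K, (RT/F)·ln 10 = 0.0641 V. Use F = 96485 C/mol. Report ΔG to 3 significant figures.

−28.7 kJ/mol

The standard cell potential is −0.14 − (−0.42) = +0.28 V, with n = 2 electrons in the balanced equation.
The reaction quotient is [Cr³⁺(aq)]^2 / ([Sn²⁺(aq)]·[Cr²⁺(aq)]^2) = 1.26×10^4; by Nernst, E = +0.28 − (0.0641/2)(4.102) = +0.1485 V.
Then ΔG = −nFE = −2 × 96485 × +0.1485 J/mol = −28.7 kJ/mol.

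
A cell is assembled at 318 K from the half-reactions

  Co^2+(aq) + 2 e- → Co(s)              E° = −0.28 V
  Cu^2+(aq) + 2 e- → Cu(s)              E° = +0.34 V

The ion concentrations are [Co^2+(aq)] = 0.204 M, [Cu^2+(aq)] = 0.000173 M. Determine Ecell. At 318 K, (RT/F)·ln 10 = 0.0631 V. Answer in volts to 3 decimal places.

+0.523 V

Since E°(Cu²⁺/Cu) > E°(Co²⁺/Co), Cu²⁺/Cu serves as the cathode.
E°cell = E°cat − E°an = +0.34 − (−0.28) = +0.62 V; n = 2.
The balanced reaction is Cu^2+(aq) + Co(s) → Cu(s) + Co^2+(aq), so Q = [Co^2+(aq)] / [Cu^2+(aq)] = 1.18×10^3 and log Q = 3.072.
By the Nernst equation, E = +0.62 − (0.0631/2)·(3.072) = +0.523 V.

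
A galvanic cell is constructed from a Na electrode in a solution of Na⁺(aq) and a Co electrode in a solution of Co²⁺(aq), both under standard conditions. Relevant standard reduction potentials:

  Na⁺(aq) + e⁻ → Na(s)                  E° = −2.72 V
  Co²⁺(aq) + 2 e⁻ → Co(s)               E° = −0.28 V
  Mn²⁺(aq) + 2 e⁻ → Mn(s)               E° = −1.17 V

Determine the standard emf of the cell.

The Co²⁺/Co couple has the higher E°, so Co ion is reduced (cathode) and Na is oxidized (anode).
E°cell = E°(cathode) − E°(anode) = −0.28 − (−2.72) = +2.44 V.

+2.44 V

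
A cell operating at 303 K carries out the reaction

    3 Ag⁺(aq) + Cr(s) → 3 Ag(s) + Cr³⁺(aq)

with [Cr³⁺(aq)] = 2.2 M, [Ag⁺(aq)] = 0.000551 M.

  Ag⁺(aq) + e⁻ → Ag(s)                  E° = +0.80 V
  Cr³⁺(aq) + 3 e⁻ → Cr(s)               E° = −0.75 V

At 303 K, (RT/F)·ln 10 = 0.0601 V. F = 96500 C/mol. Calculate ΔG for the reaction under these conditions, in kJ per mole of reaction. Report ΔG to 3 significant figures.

E°cell = +0.80 − (−0.75) = +1.55 V; the balanced reaction transfers n = 3 electrons.
Q = [Cr³⁺(aq)] / [Ag⁺(aq)]^3 = 1.32×10^10, so log Q = 10.119 and E = +1.55 − (0.0601/3)(10.119) = +1.3473 V.
Finally ΔG = −nFE = −(3)(96500 C/mol)(+1.3473 V) = −390 kJ/mol.

−390 kJ/mol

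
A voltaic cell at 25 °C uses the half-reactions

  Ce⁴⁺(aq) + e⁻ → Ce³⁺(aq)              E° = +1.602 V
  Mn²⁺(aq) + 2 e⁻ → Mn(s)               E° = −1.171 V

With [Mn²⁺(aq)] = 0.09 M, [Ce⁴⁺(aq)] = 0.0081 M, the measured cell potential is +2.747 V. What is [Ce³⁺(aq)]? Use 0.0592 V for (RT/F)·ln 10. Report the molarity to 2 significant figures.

0.074 M

The Ce⁴⁺/Ce³⁺ couple has the larger reduction potential, so it is the cathode: E°cell = +1.602 − (−1.171) = +2.773 V and n = 2.
Rearranging E = E° − (0.0592/n)·log Q gives log Q = 2(+2.773 − (+2.747))/0.0592 = 0.878.
Balancing electrons gives 2 Ce⁴⁺(aq) + Mn(s) → 2 Ce³⁺(aq) + Mn²⁺(aq); thus Q = ([Ce³⁺(aq)]^2·[Mn²⁺(aq)]) / [Ce⁴⁺(aq)]^2.
Isolating [Ce³⁺(aq)] in Q = 10^{0.878} yields log [Ce³⁺(aq)] = −1.130, i.e. 0.074 M.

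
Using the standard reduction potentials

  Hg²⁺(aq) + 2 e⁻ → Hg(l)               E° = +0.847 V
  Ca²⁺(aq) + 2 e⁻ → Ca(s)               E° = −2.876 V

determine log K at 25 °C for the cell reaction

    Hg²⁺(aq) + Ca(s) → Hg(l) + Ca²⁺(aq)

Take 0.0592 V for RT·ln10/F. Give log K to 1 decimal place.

The Hg²⁺/Hg couple is reduced (cathode); E°cell = +0.847 − (−2.876) = +3.723 V with n = 2.
At equilibrium E = 0, so log K = nE°cell / 0.0592 = (2)(+3.723) / 0.0592 = 125.8.

log K = 125.8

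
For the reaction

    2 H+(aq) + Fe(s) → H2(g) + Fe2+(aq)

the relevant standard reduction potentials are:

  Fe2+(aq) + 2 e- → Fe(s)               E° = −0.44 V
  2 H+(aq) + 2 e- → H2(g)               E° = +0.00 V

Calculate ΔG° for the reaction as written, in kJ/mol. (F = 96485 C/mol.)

In the reaction as written H+(aq) is reduced, so the 2H⁺/H₂ couple is the cathode and Fe²⁺/Fe is the anode.
E°cell = +0.00 − (−0.44) = +0.44 V; balancing electrons gives n = 2.
ΔG° = −nFE°cell = −(2)(96485)(+0.44) J/mol = −84.9 kJ/mol.

−84.9 kJ/mol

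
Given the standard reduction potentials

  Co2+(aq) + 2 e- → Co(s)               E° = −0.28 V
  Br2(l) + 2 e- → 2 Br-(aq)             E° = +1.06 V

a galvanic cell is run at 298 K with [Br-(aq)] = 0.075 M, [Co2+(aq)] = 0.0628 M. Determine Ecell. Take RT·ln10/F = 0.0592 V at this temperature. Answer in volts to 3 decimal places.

Br₂/Br⁻ is reduced (cathode, E° = +1.06 V) and Co²⁺/Co is oxidized (anode).
The standard potential is +1.06 − (−0.28) = +1.34 V and the balanced reaction transfers n = 2 electrons.
The balanced reaction is Br2(l) + Co(s) → 2 Br-(aq) + Co2+(aq), so Q = [Br-(aq)]^2·[Co2+(aq)] = 0.000353 and log Q = −3.452.
By the Nernst equation, E = +1.34 − (0.0592/2)·(−3.452) = +1.442 V.

+1.442 V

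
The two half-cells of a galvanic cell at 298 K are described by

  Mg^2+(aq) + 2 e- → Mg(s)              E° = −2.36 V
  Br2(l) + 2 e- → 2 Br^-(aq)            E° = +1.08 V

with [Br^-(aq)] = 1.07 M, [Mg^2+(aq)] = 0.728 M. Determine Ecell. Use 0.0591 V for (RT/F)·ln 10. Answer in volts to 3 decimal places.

+3.442 V

Br₂/Br⁻ is reduced (cathode, E° = +1.08 V) and Mg²⁺/Mg is oxidized (anode).
E°cell = E°cat − E°an = +1.08 − (−2.36) = +3.44 V; n = 2.
For the overall reaction Br2(l) + Mg(s) → 2 Br^-(aq) + Mg^2+(aq), Q = [Br^-(aq)]^2·[Mg^2+(aq)] = 0.833, giving log Q = −0.079.
Applying E = E° − (RT ln10/nF)·log Q gives +3.44 − (0.0591/2)(−0.079) = +3.442 V.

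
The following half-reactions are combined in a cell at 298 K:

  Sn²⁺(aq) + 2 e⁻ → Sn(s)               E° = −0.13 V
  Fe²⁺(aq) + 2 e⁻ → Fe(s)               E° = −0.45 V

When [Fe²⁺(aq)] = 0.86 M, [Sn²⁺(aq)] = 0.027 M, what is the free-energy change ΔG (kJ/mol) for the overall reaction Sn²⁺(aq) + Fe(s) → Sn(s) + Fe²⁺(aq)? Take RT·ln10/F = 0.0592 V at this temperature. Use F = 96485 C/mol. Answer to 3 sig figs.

−53.2 kJ/mol

The standard cell potential is −0.13 − (−0.45) = +0.32 V, with n = 2 electrons in the balanced equation.
The reaction quotient is [Fe²⁺(aq)] / [Sn²⁺(aq)] = 31.9; by Nernst, E = +0.32 − (0.0592/2)(1.503) = +0.2755 V.
Finally ΔG = −nFE = −(2)(96485 C/mol)(+0.2755 V) = −53.2 kJ/mol.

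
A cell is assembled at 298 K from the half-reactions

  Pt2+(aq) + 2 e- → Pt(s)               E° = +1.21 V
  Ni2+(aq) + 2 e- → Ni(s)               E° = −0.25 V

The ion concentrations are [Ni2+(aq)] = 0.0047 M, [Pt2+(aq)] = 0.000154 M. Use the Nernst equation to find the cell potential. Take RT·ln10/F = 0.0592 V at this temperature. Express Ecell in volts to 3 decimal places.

+1.416 V

Pt²⁺/Pt is reduced (cathode, E° = +1.21 V) and Ni²⁺/Ni is oxidized (anode).
E°cell = +1.21 − (−0.25) = +1.46 V, with n = 2 electrons transferred.
The balanced reaction is Pt2+(aq) + Ni(s) → Pt(s) + Ni2+(aq), so Q = [Ni2+(aq)] / [Pt2+(aq)] = 30.5 and log Q = 1.485.
By the Nernst equation, E = +1.46 − (0.0592/2)·(1.485) = +1.416 V.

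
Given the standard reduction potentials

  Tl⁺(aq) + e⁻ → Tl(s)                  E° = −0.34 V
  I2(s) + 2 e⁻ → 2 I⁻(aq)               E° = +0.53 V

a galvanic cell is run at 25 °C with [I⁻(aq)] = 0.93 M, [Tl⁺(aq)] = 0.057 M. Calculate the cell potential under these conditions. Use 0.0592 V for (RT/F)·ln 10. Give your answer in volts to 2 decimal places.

I₂/I⁻ is reduced (cathode, E° = +0.53 V) and Tl⁺/Tl is oxidized (anode).
The standard potential is +0.53 − (−0.34) = +0.87 V and the balanced reaction transfers n = 2 electrons.
The balanced reaction is I2(s) + 2 Tl(s) → 2 I⁻(aq) + 2 Tl⁺(aq), so Q = [I⁻(aq)]^2·[Tl⁺(aq)]^2 = 0.00281 and log Q = −2.551.
Applying E = E° − (RT ln10/nF)·log Q gives +0.87 − (0.0592/2)(−2.551) = +0.95 V.

+0.95 V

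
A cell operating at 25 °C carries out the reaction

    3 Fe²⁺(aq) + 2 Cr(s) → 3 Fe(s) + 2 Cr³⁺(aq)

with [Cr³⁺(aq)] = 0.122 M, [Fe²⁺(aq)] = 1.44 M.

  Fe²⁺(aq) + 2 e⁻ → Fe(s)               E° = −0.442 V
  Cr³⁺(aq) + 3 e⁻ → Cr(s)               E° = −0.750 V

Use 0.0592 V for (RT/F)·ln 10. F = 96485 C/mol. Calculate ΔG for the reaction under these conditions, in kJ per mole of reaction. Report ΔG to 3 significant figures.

−191 kJ/mol

The standard cell potential is −0.442 − (−0.750) = +0.308 V, with n = 6 electrons in the balanced equation.
Q = [Cr³⁺(aq)]^2 / [Fe²⁺(aq)]^3 = 0.00498, so log Q = −2.302 and E = +0.308 − (0.0592/6)(−2.302) = +0.3307 V.
Then ΔG = −nFE = −6 × 96485 × +0.3307 J/mol = −191 kJ/mol.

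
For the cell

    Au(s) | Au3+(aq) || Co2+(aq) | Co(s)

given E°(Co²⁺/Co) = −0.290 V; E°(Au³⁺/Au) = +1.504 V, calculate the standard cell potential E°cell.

By convention the left-hand electrode in cell notation is the anode (oxidation) and the right-hand electrode is the cathode (reduction).
E°cell = E°(right) − E°(left) = −0.290 − (+1.504) = −1.794 V.
The negative sign shows that, as written, the cell would require an external voltage to drive the reaction.

−1.794 V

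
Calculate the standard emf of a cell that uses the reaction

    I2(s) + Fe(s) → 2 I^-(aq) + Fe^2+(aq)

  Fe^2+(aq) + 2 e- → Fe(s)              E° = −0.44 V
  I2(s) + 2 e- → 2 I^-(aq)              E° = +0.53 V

+0.97 V

In the reaction as written, I2(s) is reduced (cathode) and Fe^2+(aq) is produced by oxidation at the anode.
E°cell = E°(cathode) − E°(anode) = +0.53 − (−0.44) = +0.97 V.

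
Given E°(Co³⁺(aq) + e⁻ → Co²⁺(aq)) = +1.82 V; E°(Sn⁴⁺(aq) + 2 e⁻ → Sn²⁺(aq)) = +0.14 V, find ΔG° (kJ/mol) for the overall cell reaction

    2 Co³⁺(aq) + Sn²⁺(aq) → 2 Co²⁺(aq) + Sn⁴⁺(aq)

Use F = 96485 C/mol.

In the reaction as written Co³⁺(aq) is reduced, so the Co³⁺/Co²⁺ couple is the cathode and Sn⁴⁺/Sn²⁺ is the anode.
E°cell = +1.82 − (+0.14) = +1.68 V; balancing electrons gives n = 2.
ΔG° = −nFE°cell = −(2)(96485)(+1.68) J/mol = −324 kJ/mol.

−324 kJ/mol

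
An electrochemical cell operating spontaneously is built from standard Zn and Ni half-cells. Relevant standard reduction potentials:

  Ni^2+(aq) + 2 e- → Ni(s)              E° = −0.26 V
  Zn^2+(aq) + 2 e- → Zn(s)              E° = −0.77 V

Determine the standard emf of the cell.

+0.51 V

Of the two couples in this cell, the one with the more positive reduction potential is reduced at the cathode: here that is Ni²⁺/Ni (−0.26 V); Zn²⁺/Zn (−0.77 V) is the anode.
E°cell = E°(cathode) − E°(anode) = −0.26 − (−0.77) = +0.51 V.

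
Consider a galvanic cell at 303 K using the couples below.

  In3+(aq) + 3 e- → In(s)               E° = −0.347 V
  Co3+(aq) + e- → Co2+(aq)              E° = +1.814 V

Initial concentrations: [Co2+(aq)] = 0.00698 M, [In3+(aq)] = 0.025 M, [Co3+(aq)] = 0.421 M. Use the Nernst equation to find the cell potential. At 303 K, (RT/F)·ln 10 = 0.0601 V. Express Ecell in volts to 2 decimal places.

+2.30 V

Co³⁺/Co²⁺ is reduced (cathode, E° = +1.814 V) and In³⁺/In is oxidized (anode).
E°cell = +1.814 − (−0.347) = +2.161 V, with n = 3 electrons transferred.
For the overall reaction 3 Co3+(aq) + In(s) → 3 Co2+(aq) + In3+(aq), Q = ([Co2+(aq)]^3·[In3+(aq)]) / [Co3+(aq)]^3 = 1.14×10^−7, giving log Q = −6.943.
Applying E = E° − (RT ln10/nF)·log Q gives +2.161 − (0.0601/3)(−6.943) = +2.30 V.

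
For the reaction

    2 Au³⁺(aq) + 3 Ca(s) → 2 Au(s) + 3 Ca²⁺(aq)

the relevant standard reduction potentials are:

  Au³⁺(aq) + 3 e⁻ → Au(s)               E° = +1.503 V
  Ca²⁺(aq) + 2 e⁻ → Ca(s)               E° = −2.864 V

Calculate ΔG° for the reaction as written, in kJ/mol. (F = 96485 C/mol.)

In the reaction as written Au³⁺(aq) is reduced, so the Au³⁺/Au couple is the cathode and Ca²⁺/Ca is the anode.
E°cell = +1.503 − (−2.864) = +4.367 V; balancing electrons gives n = 6.
ΔG° = −nFE°cell = −(6)(96485)(+4.367) J/mol = −2528 kJ/mol.

−2528 kJ/mol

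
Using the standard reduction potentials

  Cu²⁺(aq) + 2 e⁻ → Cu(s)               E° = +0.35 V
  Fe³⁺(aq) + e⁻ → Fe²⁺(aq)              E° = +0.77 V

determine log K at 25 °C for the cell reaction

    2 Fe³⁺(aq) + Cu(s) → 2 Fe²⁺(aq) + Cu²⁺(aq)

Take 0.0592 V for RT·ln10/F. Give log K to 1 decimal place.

The Fe³⁺/Fe²⁺ couple is reduced (cathode); E°cell = +0.77 − (+0.35) = +0.42 V with n = 2.
At equilibrium E = 0, so log K = nE°cell / 0.0592 = (2)(+0.42) / 0.0592 = 14.2.

log K = 14.2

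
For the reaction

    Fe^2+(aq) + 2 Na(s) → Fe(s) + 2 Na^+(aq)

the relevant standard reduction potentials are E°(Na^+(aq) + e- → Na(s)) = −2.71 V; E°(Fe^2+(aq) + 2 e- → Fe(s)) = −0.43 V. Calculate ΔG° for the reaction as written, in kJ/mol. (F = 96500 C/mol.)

−440 kJ/mol

In the reaction as written Fe^2+(aq) is reduced, so the Fe²⁺/Fe couple is the cathode and Na⁺/Na is the anode.
E°cell = −0.43 − (−2.71) = +2.28 V; balancing electrons gives n = 2.
ΔG° = −nFE°cell = −(2)(96500)(+2.28) J/mol = −440 kJ/mol.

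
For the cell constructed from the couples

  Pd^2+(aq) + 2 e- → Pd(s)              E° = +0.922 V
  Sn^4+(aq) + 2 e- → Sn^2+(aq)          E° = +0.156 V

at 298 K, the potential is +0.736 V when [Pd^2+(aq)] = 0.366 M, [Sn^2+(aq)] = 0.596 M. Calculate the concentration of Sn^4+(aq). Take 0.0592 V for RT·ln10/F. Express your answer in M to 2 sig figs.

Pd²⁺/Pd is the cathode (higher E°); E°cell = +0.922 − (+0.156) = +0.766 V with n = 2.
From the Nernst equation, log Q = n(E° − E)/0.0592 = 2·(+0.766 − (+0.736))/0.0592 = 1.014.
Balancing electrons gives Pd^2+(aq) + Sn^2+(aq) → Pd(s) + Sn^4+(aq); thus Q = [Sn^4+(aq)] / ([Pd^2+(aq)]·[Sn^2+(aq)]).
Solving for the unknown gives log [Sn^4+(aq)] = 0.353, so [Sn^4+(aq)] ≈ 2.3 M.

2.3 M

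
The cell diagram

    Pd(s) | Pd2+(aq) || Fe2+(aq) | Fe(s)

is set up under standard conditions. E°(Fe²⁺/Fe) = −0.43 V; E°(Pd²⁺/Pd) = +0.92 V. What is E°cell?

By convention the left-hand electrode in cell notation is the anode (oxidation) and the right-hand electrode is the cathode (reduction).
E°cell = E°(right) − E°(left) = −0.43 − (+0.92) = −1.35 V.
The negative sign shows that, as written, the cell would require an external voltage to drive the reaction.

−1.35 V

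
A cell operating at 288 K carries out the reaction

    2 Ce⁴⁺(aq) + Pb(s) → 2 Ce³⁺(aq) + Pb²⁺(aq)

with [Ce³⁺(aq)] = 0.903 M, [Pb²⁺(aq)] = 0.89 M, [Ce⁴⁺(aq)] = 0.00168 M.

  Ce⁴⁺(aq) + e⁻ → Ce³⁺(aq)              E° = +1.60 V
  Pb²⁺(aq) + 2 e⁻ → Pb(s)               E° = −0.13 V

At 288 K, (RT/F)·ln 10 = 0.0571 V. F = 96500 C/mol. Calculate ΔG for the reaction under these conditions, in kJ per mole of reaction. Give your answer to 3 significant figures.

With Ce⁴⁺/Ce³⁺ reduced at the cathode, E°cell = +1.60 − (−0.13) = +1.73 V and n = 2.
Q = ([Ce³⁺(aq)]^2·[Pb²⁺(aq)]) / [Ce⁴⁺(aq)]^2 = 2.57×10^5, so log Q = 5.410 and E = +1.73 − (0.0571/2)(5.410) = +1.5755 V.
Then ΔG = −nFE = −2 × 96500 × +1.5755 J/mol = −304 kJ/mol.

−304 kJ/mol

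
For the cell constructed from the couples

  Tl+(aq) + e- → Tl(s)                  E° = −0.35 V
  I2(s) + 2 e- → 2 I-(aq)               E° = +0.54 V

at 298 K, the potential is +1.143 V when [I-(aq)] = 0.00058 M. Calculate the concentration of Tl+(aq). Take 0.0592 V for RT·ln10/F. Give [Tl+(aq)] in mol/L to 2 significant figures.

0.092 M

The I₂/I⁻ couple has the larger reduction potential, so it is the cathode: E°cell = +0.54 − (−0.35) = +0.89 V and n = 2.
Rearranging E = E° − (0.0592/n)·log Q gives log Q = 2(+0.89 − (+1.143))/0.0592 = −8.547.
The balanced reaction is I2(s) + 2 Tl(s) → 2 I-(aq) + 2 Tl+(aq), so Q = [I-(aq)]^2·[Tl+(aq)]^2.
Isolating [Tl+(aq)] in Q = 10^{−8.547} yields log [Tl+(aq)] = −1.037, i.e. 0.092 M.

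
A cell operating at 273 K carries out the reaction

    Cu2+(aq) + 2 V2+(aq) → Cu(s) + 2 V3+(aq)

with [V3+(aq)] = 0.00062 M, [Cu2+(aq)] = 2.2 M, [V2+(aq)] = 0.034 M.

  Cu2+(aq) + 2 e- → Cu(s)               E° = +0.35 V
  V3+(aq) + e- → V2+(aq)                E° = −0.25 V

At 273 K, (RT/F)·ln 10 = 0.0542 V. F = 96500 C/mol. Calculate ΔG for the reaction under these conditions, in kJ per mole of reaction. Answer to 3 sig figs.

E°cell = +0.35 − (−0.25) = +0.60 V; the balanced reaction transfers n = 2 electrons.
Here Q = [V3+(aq)]^2 / ([Cu2+(aq)]·[V2+(aq)]^2) = 0.000151 (log Q = −3.821), giving E = +0.60 − (0.0542/2)·(−3.821) = +0.7035 V.
Then ΔG = −nFE = −2 × 96500 × +0.7035 J/mol = −136 kJ/mol.

−136 kJ/mol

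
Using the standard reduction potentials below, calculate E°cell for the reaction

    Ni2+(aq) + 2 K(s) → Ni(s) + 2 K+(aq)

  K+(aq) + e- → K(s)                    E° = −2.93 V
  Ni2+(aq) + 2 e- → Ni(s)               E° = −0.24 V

In the reaction as written, Ni2+(aq) is reduced (cathode) and K+(aq) is produced by oxidation at the anode.
E°cell = E°(cathode) − E°(anode) = −0.24 − (−2.93) = +2.69 V.

+2.69 V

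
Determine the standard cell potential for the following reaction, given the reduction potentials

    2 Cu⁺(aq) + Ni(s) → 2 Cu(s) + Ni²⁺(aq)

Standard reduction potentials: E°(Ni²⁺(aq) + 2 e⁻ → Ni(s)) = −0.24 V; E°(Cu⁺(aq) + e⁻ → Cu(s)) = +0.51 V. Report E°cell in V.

+0.75 V

In the reaction as written, Cu⁺(aq) is reduced (cathode) and Ni²⁺(aq) is produced by oxidation at the anode.
E°cell = E°(cathode) − E°(anode) = +0.51 − (−0.24) = +0.75 V.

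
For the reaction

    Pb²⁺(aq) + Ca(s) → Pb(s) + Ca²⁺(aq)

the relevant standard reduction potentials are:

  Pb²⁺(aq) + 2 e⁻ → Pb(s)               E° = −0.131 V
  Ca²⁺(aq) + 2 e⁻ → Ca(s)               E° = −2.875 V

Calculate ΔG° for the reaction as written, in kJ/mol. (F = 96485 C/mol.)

−530 kJ/mol

In the reaction as written Pb²⁺(aq) is reduced, so the Pb²⁺/Pb couple is the cathode and Ca²⁺/Ca is the anode.
E°cell = −0.131 − (−2.875) = +2.744 V; balancing electrons gives n = 2.
ΔG° = −nFE°cell = −(2)(96485)(+2.744) J/mol = −530 kJ/mol.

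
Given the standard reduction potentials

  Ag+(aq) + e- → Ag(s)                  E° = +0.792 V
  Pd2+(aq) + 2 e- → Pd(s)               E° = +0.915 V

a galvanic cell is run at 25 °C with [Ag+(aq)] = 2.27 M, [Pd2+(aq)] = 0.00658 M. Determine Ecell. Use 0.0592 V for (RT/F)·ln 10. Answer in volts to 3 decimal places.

Since E°(Pd²⁺/Pd) > E°(Ag⁺/Ag), Pd²⁺/Pd serves as the cathode.
E°cell = E°cat − E°an = +0.915 − (+0.792) = +0.123 V; n = 2.
Balancing gives Pd2+(aq) + 2 Ag(s) → Pd(s) + 2 Ag+(aq); hence Q = [Ag+(aq)]^2 / [Pd2+(aq)] = 783 (log Q = 2.894).
E = E° − (0.0592/n)·log Q = +0.123 − (0.0592/2)(2.894) = +0.037 V.

+0.037 V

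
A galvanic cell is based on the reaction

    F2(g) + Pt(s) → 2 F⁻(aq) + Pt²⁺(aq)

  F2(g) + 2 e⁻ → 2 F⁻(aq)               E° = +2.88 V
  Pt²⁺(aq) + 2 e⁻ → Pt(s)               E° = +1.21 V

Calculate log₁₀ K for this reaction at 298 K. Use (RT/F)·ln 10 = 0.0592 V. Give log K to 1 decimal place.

log K = 56.4

The F₂/F⁻ couple is reduced (cathode); E°cell = +2.88 − (+1.21) = +1.67 V with n = 2.
At equilibrium E = 0, so log K = nE°cell / 0.0592 = (2)(+1.67) / 0.0592 = 56.4.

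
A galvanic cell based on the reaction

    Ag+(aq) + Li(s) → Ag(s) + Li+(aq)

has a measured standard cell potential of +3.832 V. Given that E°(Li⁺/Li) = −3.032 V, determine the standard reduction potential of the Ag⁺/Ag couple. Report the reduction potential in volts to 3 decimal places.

+0.800 V

In the reaction as written the Ag⁺/Ag couple is reduced (cathode) and Li⁺/Li is oxidized (anode), so E°cell = E°(Ag⁺/Ag) − E°(Li⁺/Li).
E°(Ag⁺/Ag) = E°cell + E°(anode) = +3.832 + (−3.032) = +0.800 V.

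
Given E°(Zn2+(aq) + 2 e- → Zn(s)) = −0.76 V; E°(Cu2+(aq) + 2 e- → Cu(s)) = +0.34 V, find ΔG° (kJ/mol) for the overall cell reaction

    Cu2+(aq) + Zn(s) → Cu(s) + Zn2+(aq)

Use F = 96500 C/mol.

−212 kJ/mol

In the reaction as written Cu2+(aq) is reduced, so the Cu²⁺/Cu couple is the cathode and Zn²⁺/Zn is the anode.
E°cell = +0.34 − (−0.76) = +1.10 V; balancing electrons gives n = 2.
ΔG° = −nFE°cell = −(2)(96500)(+1.10) J/mol = −212 kJ/mol.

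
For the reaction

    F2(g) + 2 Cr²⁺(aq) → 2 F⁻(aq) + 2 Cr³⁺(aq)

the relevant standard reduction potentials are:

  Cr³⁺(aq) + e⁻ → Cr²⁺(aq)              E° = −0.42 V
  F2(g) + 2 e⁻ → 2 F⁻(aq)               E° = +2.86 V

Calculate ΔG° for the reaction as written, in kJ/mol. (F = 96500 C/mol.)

In the reaction as written F2(g) is reduced, so the F₂/F⁻ couple is the cathode and Cr³⁺/Cr²⁺ is the anode.
E°cell = +2.86 − (−0.42) = +3.28 V; balancing electrons gives n = 2.
ΔG° = −nFE°cell = −(2)(96500)(+3.28) J/mol = −633 kJ/mol.

−633 kJ/mol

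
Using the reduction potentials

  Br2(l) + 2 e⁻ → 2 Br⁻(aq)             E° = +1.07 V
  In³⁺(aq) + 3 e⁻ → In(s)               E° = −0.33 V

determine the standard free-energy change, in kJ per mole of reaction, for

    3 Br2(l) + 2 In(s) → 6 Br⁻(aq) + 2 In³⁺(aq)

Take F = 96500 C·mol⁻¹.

−811 kJ/mol

In the reaction as written Br2(l) is reduced, so the Br₂/Br⁻ couple is the cathode and In³⁺/In is the anode.
E°cell = +1.07 − (−0.33) = +1.40 V; balancing electrons gives n = 6.
ΔG° = −nFE°cell = −(6)(96500)(+1.40) J/mol = −811 kJ/mol.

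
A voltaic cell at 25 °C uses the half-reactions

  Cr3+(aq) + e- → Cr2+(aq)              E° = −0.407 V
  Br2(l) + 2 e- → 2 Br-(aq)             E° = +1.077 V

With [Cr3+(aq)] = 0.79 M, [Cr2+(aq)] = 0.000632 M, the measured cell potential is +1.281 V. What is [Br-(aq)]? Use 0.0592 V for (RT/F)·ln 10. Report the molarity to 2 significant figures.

2.1 M

Br₂/Br⁻ is the cathode (higher E°); E°cell = +1.077 − (−0.407) = +1.484 V with n = 2.
Since E = E° − (0.0592/n)·log Q, log Q = n(E° − E)/0.0592 = 6.858.
Balancing electrons gives Br2(l) + 2 Cr2+(aq) → 2 Br-(aq) + 2 Cr3+(aq); thus Q = ([Br-(aq)]^2·[Cr3+(aq)]^2) / [Cr2+(aq)]^2.
Substituting the known concentrations and solving, log [Br-(aq)] = 0.332 and [Br-(aq)] = 2.1 M.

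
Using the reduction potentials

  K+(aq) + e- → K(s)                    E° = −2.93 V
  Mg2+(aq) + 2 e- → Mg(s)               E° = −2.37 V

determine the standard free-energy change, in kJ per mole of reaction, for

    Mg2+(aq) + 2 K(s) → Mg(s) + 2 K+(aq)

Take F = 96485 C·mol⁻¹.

In the reaction as written Mg2+(aq) is reduced, so the Mg²⁺/Mg couple is the cathode and K⁺/K is the anode.
E°cell = −2.37 − (−2.93) = +0.56 V; balancing electrons gives n = 2.
ΔG° = −nFE°cell = −(2)(96485)(+0.56) J/mol = −108 kJ/mol.

−108 kJ/mol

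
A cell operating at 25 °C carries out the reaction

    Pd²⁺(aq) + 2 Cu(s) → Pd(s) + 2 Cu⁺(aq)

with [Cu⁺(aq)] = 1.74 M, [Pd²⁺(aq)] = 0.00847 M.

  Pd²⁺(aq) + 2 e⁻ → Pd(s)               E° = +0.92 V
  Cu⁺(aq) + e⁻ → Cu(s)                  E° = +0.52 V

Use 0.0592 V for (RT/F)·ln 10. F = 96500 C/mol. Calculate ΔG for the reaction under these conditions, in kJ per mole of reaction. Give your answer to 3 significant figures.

−62.6 kJ/mol

The standard cell potential is +0.92 − (+0.52) = +0.40 V, with n = 2 electrons in the balanced equation.
The reaction quotient is [Cu⁺(aq)]^2 / [Pd²⁺(aq)] = 357; by Nernst, E = +0.40 − (0.0592/2)(2.553) = +0.3244 V.
Finally ΔG = −nFE = −(2)(96500 C/mol)(+0.3244 V) = −62.6 kJ/mol.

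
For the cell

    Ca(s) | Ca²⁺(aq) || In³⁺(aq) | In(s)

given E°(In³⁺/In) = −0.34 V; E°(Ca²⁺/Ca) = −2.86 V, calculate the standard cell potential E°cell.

By convention the left-hand electrode in cell notation is the anode (oxidation) and the right-hand electrode is the cathode (reduction).
E°cell = E°(right) − E°(left) = −0.34 − (−2.86) = +2.52 V.

+2.52 V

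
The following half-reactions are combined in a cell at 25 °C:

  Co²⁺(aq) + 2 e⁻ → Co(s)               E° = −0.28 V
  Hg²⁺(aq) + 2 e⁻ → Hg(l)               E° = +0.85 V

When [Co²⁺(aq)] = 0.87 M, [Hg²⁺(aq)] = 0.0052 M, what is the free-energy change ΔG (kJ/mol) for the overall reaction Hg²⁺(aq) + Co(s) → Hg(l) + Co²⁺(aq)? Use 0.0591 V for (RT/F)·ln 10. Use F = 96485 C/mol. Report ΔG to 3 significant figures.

With Hg²⁺/Hg reduced at the cathode, E°cell = +0.85 − (−0.28) = +1.13 V and n = 2.
The reaction quotient is [Co²⁺(aq)] / [Hg²⁺(aq)] = 167; by Nernst, E = +1.13 − (0.0591/2)(2.224) = +1.0643 V.
ΔG = −nFE = −(2)(96485)(+1.0643) J/mol = −205 kJ/mol.

−205 kJ/mol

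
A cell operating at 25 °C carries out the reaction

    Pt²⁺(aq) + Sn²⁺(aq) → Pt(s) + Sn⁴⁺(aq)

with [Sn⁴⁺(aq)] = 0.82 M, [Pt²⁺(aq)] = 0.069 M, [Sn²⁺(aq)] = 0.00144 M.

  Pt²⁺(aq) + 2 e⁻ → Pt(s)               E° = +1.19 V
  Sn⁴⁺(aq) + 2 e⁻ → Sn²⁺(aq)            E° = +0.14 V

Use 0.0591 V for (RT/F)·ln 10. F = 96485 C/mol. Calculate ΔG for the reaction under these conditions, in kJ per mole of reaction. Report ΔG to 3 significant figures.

−180 kJ/mol

With Pt²⁺/Pt reduced at the cathode, E°cell = +1.19 − (+0.14) = +1.05 V and n = 2.
Q = [Sn⁴⁺(aq)] / ([Pt²⁺(aq)]·[Sn²⁺(aq)]) = 8.25×10^3, so log Q = 3.917 and E = +1.05 − (0.0591/2)(3.917) = +0.9343 V.
Finally ΔG = −nFE = −(2)(96485 C/mol)(+0.9343 V) = −180 kJ/mol.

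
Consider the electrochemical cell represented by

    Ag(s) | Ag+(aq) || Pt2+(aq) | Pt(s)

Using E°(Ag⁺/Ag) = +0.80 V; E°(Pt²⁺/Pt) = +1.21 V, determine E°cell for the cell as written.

By convention the left-hand electrode in cell notation is the anode (oxidation) and the right-hand electrode is the cathode (reduction).
E°cell = E°(right) − E°(left) = +1.21 − (+0.80) = +0.41 V.

+0.41 V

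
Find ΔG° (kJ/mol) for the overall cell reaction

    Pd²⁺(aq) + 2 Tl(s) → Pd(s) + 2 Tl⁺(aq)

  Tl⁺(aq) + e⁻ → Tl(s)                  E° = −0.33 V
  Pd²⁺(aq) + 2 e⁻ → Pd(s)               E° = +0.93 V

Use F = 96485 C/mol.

In the reaction as written Pd²⁺(aq) is reduced, so the Pd²⁺/Pd couple is the cathode and Tl⁺/Tl is the anode.
E°cell = +0.93 − (−0.33) = +1.26 V; balancing electrons gives n = 2.
ΔG° = −nFE°cell = −(2)(96485)(+1.26) J/mol = −243 kJ/mol.

−243 kJ/mol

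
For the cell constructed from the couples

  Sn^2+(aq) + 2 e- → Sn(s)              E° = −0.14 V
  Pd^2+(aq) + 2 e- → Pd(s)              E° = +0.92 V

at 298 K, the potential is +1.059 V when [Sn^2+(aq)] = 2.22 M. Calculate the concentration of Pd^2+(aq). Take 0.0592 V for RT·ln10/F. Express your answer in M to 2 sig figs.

2.1 M

With Pd²⁺/Pd at the cathode and Sn²⁺/Sn at the anode, E°cell = +0.92 − (−0.14) = +1.06 V (n = 2).
From the Nernst equation, log Q = n(E° − E)/0.0592 = 2·(+1.06 − (+1.059))/0.0592 = 0.034.
For Pd^2+(aq) + Sn(s) → Pd(s) + Sn^2+(aq), the reaction quotient is Q = [Sn^2+(aq)] / [Pd^2+(aq)].
Solving for the unknown gives log [Pd^2+(aq)] = 0.312, so [Pd^2+(aq)] ≈ 2.1 M.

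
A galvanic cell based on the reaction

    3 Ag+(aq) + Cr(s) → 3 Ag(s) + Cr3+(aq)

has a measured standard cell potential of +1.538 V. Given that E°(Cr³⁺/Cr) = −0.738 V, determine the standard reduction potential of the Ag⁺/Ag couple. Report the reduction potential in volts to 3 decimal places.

In the reaction as written the Ag⁺/Ag couple is reduced (cathode) and Cr³⁺/Cr is oxidized (anode), so E°cell = E°(Ag⁺/Ag) − E°(Cr³⁺/Cr).
E°(Ag⁺/Ag) = E°cell + E°(anode) = +1.538 + (−0.738) = +0.800 V.

+0.800 V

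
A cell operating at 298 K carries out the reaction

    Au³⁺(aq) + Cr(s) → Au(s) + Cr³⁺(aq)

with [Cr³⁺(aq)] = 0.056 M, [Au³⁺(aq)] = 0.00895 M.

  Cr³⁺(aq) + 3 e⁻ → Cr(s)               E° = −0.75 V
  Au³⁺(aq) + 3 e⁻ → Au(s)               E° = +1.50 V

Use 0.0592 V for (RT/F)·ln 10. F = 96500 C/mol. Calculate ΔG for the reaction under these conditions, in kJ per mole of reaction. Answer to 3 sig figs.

The standard cell potential is +1.50 − (−0.75) = +2.25 V, with n = 3 electrons in the balanced equation.
Here Q = [Cr³⁺(aq)] / [Au³⁺(aq)] = 6.26 (log Q = 0.796), giving E = +2.25 − (0.0592/3)·(0.796) = +2.2343 V.
Finally ΔG = −nFE = −(3)(96500 C/mol)(+2.2343 V) = −647 kJ/mol.

−647 kJ/mol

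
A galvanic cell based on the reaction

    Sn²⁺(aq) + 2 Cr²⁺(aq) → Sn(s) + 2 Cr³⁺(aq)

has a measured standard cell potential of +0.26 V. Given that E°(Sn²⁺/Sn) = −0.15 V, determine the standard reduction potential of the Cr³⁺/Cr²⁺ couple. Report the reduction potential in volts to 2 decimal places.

In the reaction as written the Sn²⁺/Sn couple is reduced (cathode) and Cr³⁺/Cr²⁺ is oxidized (anode), so E°cell = E°(Sn²⁺/Sn) − E°(Cr³⁺/Cr²⁺).
E°(Cr³⁺/Cr²⁺) = E°(cathode) − E°cell = −0.15 − (+0.26) = −0.41 V.

−0.41 V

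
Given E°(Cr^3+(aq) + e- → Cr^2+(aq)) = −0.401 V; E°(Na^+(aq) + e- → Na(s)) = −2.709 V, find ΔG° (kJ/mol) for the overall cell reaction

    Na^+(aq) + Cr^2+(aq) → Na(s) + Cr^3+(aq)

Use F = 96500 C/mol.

+223 kJ/mol

In the reaction as written Na^+(aq) is reduced, so the Na⁺/Na couple is the cathode and Cr³⁺/Cr²⁺ is the anode.
E°cell = −2.709 − (−0.401) = −2.308 V; balancing electrons gives n = 1.
ΔG° = −nFE°cell = −(1)(96500)(−2.308) J/mol = +223 kJ/mol.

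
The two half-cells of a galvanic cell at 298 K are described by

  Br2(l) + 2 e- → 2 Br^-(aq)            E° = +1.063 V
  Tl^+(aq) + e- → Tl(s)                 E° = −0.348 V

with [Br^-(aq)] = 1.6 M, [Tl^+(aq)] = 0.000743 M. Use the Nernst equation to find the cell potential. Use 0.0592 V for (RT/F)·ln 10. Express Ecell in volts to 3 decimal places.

+1.584 V

The Br₂/Br⁻ couple has the more positive E°, so it is the cathode; Tl⁺/Tl is the anode.
E°cell = +1.063 − (−0.348) = +1.411 V, with n = 2 electrons transferred.
The balanced reaction is Br2(l) + 2 Tl(s) → 2 Br^-(aq) + 2 Tl^+(aq), so Q = [Br^-(aq)]^2·[Tl^+(aq)]^2 = 1.41×10^−6 and log Q = −5.850.
E = E° − (0.0592/n)·log Q = +1.411 − (0.0592/2)(−5.850) = +1.584 V.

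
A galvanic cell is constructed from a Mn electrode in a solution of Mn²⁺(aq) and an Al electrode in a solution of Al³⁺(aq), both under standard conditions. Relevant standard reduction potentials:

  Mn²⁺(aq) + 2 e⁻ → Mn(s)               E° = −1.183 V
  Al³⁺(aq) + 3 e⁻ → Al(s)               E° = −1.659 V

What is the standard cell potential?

+0.476 V

Of the two couples in this cell, the one with the more positive reduction potential is reduced at the cathode: here that is Mn²⁺/Mn (−1.183 V); Al³⁺/Al (−1.659 V) is the anode.
E°cell = E°(cathode) − E°(anode) = −1.183 − (−1.659) = +0.476 V.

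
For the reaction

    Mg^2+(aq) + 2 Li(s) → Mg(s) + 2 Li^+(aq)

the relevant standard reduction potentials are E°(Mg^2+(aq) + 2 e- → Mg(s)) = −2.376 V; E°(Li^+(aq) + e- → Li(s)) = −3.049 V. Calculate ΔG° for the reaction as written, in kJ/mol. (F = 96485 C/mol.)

−130 kJ/mol

In the reaction as written Mg^2+(aq) is reduced, so the Mg²⁺/Mg couple is the cathode and Li⁺/Li is the anode.
E°cell = −2.376 − (−3.049) = +0.673 V; balancing electrons gives n = 2.
ΔG° = −nFE°cell = −(2)(96485)(+0.673) J/mol = −130 kJ/mol.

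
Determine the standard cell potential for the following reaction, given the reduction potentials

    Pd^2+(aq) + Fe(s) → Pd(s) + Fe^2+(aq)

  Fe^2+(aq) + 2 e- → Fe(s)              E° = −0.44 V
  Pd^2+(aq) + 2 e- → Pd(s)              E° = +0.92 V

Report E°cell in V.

Pd^2+(aq) gains electrons, so the Pd²⁺/Pd couple is the cathode; the Fe²⁺/Fe couple is the anode.
E°cell = E°(cathode) − E°(anode) = +0.92 − (−0.44) = +1.36 V.
The positive value indicates the reaction is spontaneous as written.

+1.36 V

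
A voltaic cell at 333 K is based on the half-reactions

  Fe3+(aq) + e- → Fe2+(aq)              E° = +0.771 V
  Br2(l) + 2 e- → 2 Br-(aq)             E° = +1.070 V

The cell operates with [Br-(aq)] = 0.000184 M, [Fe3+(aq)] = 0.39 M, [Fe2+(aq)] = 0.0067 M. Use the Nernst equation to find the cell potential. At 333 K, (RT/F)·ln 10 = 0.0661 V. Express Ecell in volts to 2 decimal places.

Since E°(Br₂/Br⁻) > E°(Fe³⁺/Fe²⁺), Br₂/Br⁻ serves as the cathode.
E°cell = E°cat − E°an = +1.070 − (+0.771) = +0.299 V; n = 2.
Balancing gives Br2(l) + 2 Fe2+(aq) → 2 Br-(aq) + 2 Fe3+(aq); hence Q = ([Br-(aq)]^2·[Fe3+(aq)]^2) / [Fe2+(aq)]^2 = 0.000115 (log Q = −3.940).
Applying E = E° − (RT ln10/nF)·log Q gives +0.299 − (0.0661/2)(−3.940) = +0.43 V.

+0.43 V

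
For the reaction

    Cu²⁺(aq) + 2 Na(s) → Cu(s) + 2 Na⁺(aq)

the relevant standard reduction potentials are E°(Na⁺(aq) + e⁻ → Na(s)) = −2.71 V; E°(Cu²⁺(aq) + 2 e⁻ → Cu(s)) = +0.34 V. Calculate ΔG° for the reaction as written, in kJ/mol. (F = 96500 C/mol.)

−589 kJ/mol

In the reaction as written Cu²⁺(aq) is reduced, so the Cu²⁺/Cu couple is the cathode and Na⁺/Na is the anode.
E°cell = +0.34 − (−2.71) = +3.05 V; balancing electrons gives n = 2.
ΔG° = −nFE°cell = −(2)(96500)(+3.05) J/mol = −589 kJ/mol.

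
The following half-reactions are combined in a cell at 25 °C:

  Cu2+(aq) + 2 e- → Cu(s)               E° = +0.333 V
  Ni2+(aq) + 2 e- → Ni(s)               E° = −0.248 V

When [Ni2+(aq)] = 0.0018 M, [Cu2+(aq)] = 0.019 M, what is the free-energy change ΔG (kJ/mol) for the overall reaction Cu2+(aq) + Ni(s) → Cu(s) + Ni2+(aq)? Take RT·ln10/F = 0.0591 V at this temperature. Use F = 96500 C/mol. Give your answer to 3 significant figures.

The standard cell potential is +0.333 − (−0.248) = +0.581 V, with n = 2 electrons in the balanced equation.
Here Q = [Ni2+(aq)] / [Cu2+(aq)] = 0.0947 (log Q = −1.023), giving E = +0.581 − (0.0591/2)·(−1.023) = +0.6112 V.
ΔG = −nFE = −(2)(96500)(+0.6112) J/mol = −118 kJ/mol.

−118 kJ/mol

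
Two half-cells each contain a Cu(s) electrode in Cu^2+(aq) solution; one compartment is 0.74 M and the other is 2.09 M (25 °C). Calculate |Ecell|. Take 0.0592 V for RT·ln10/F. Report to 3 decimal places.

0.013 V

For a concentration cell E°cell = 0, since both electrodes use the same couple.
The compartment with the higher Cu^2+(aq) concentration (2.09 M) acts as the cathode; ions are reduced there and produced at the dilute (0.74 M) anode.
With n = 2, Ecell = −(0.0592/2)·log([dilute]/[conc]) = −(0.0592/2)·log(0.74/2.09) = +0.013 V.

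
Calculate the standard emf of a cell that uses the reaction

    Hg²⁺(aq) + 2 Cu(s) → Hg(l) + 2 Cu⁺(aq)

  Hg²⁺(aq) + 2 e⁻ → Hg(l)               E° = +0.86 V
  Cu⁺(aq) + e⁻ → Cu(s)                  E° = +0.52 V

+0.34 V

Hg²⁺(aq) gains electrons, so the Hg²⁺/Hg couple is the cathode; the Cu⁺/Cu couple is the anode.
E°cell = E°(cathode) − E°(anode) = +0.86 − (+0.52) = +0.34 V.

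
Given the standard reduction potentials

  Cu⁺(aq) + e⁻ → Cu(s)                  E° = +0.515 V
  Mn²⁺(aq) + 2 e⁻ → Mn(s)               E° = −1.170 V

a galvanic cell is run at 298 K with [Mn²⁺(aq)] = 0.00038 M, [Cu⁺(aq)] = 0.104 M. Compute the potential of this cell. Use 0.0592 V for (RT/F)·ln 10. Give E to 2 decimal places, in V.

+1.73 V

Cu⁺/Cu is reduced (cathode, E° = +0.515 V) and Mn²⁺/Mn is oxidized (anode).
The standard potential is +0.515 − (−1.170) = +1.685 V and the balanced reaction transfers n = 2 electrons.
Balancing gives 2 Cu⁺(aq) + Mn(s) → 2 Cu(s) + Mn²⁺(aq); hence Q = [Mn²⁺(aq)] / [Cu⁺(aq)]^2 = 0.0351 (log Q = −1.454).
By the Nernst equation, E = +1.685 − (0.0592/2)·(−1.454) = +1.73 V.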